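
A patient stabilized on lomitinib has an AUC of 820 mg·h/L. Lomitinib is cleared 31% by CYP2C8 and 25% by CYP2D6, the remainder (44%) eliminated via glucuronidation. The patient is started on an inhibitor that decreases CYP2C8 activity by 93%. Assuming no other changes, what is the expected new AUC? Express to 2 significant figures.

1.2 × 10³ mg·h/L

CYP2C8: 0.31 × 0.07 = 0.0217
CYP2D6: 0.25 (unchanged)
Other: 0.44 (unchanged)
New clearance relative to baseline: 0.0217 + 0.25 + 0.44 = 0.7117.
AUC ∝ 1/CL, so new value = 820 / 0.7117 = 1.2 × 10³ mg·h/L.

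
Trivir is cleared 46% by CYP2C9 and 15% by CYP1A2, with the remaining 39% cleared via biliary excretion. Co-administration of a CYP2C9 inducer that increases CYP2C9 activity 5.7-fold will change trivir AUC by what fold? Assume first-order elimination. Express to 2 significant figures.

0.32

The CYP2C9 pathway (46% of clearance) increases to 5.7× activity: 0.46 × 5.7 = 2.622.
CYP1A2 (15%) and the residual 39% are unaffected.
New clearance relative to baseline: 2.622 + 0.15 + 0.39 = 3.162.
AUC is inversely proportional to clearance, so the fold-change is 1 / 3.162 = 0.32.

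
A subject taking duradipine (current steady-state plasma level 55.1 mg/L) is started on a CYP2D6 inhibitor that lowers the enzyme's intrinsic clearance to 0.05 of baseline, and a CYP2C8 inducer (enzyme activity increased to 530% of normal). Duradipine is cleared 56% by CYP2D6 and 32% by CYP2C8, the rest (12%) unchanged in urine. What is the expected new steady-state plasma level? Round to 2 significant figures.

30 mg/L

The CYP2D6 pathway (56% of clearance) falls to 0.05× activity: 0.56 × 0.05 = 0.028.
The CYP2C8 pathway (32% of clearance) rises to 5.3× activity: 0.32 × 5.3 = 1.696.
Non-CYP routes (12%) are unchanged.
CL_new/CL_old = 0.028 + 1.696 + 0.12 = 1.844.
Dividing the baseline by the relative clearance: 55.1 / 1.844 = 30 mg/L.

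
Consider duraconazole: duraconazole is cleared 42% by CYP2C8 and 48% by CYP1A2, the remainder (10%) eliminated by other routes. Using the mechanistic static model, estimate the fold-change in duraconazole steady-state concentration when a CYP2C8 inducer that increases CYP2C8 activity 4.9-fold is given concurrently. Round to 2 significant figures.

0.38

The CYP2C8 pathway (42% of clearance) is boosted to 4.9× activity: 0.42 × 4.9 = 2.058.
CYP1A2 (48%) and the residual 10% are unaffected.
New clearance relative to baseline: 2.058 + 0.48 + 0.1 = 2.638.
Steady-state concentration is inversely proportional to clearance, so the fold-change is 1 / 2.638 = 0.38.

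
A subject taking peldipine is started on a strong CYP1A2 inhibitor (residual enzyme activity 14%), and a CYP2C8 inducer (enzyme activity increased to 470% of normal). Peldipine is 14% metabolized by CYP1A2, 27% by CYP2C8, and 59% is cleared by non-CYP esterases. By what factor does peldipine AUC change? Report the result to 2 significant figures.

0.53

CYP1A2: 0.14 × 0.14 = 0.0196
CYP2C8: 0.27 × 4.7 = 1.269
Other: 0.59 (unchanged)
Relative clearance = 0.0196 + 1.269 + 0.59 = 1.8786.
AUC ∝ 1/CL: fold-change = 1 / 1.8786 = 0.53.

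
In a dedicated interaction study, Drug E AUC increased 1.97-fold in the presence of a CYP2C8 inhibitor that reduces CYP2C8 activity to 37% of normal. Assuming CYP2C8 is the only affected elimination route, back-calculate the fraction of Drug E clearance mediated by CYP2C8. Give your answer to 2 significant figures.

CL'/CL = 1 / 1.97 = 0.5076
0.37·fm + (1 − fm) = 0.5076
fm = (0.5076 − 1) / (0.37 − 1) = 0.78

0.78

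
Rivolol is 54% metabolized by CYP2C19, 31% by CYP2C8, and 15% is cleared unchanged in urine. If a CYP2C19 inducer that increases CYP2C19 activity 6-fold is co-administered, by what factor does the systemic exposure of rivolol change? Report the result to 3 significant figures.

0.270

The CYP2C19 pathway (54% of clearance) increases to 6× activity: 0.54 × 6 = 3.24.
CYP2C8 (31%) and the residual 15% are unaffected.
CL_new/CL_old = 3.24 + 0.31 + 0.15 = 3.7.
Systemic exposure is inversely proportional to clearance, so the fold-change is 1 / 3.7 = 0.270.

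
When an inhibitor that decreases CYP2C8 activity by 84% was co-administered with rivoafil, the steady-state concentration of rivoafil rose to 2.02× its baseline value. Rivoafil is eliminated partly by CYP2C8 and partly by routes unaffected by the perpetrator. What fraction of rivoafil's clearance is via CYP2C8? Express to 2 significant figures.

0.60

CL'/CL = 1 / 2.02 = 0.495
0.16·fm + (1 − fm) = 0.495
fm = (0.495 − 1) / (0.16 − 1) = 0.60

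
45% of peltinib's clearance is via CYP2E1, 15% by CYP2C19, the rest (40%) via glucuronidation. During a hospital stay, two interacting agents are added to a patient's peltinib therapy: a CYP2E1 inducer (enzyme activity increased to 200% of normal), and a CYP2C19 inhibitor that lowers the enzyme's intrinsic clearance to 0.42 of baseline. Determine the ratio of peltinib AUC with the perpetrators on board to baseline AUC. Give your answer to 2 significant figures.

0.73

The CYP2E1 pathway (45% of clearance) rises to 2× activity: 0.45 × 2 = 0.9.
The CYP2C19 pathway (15% of clearance) falls to 0.42× activity: 0.15 × 0.42 = 0.063.
Non-CYP routes (40%) are unchanged.
New clearance relative to baseline: 0.9 + 0.063 + 0.4 = 1.363.
Net AUC ratio = 1 / 1.363 = 0.73.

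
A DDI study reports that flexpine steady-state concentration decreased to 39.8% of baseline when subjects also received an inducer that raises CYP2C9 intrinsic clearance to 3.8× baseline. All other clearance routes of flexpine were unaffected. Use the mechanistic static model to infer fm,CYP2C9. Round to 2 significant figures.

Let fm be the CYP2C9 fraction. New clearance relative to baseline = fm × 3.8 + (1 − fm).
Steady-state concentration ratio = 1 / (new CL fraction), so new CL fraction = 1 / 0.398 = 2.513.
fm × 3.8 + 1 − fm = 2.513  ⇒  fm × (3.8 − 1) = 1.513  ⇒  fm = 0.54.

0.54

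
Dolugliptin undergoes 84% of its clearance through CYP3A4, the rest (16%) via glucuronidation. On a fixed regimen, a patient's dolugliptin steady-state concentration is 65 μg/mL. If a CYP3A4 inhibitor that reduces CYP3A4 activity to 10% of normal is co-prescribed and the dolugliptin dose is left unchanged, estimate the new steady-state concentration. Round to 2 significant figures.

CYP3A4: 0.84 × 0.1 = 0.084
Other: 0.16 (unchanged)
New clearance relative to baseline: 0.084 + 0.16 = 0.244.
With dosing unchanged, steady-state concentration scales as 1/CL: 65 / 0.244 = 2.7 × 10² μg/mL.

2.7 × 10² μg/mL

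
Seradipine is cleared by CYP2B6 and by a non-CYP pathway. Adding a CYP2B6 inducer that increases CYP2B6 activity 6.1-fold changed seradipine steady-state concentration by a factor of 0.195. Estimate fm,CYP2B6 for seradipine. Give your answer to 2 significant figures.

0.81

Call the CYP2B6 fraction fm. After the interaction, CL_new/CL_old = fm × 6.1 + (1 − fm).
Steady-state concentration ratio = 1 / (new CL fraction), so new CL fraction = 1 / 0.195 = 5.128.
fm × 6.1 + 1 − fm = 5.128  ⇒  fm × (6.1 − 1) = 4.128  ⇒  fm = 0.81.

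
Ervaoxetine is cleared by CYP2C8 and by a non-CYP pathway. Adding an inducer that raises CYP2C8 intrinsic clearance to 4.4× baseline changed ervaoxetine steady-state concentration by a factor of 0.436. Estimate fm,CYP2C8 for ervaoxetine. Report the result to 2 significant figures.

Let x = fm,CYP2C8. Because steady-state concentration ∝ 1/CL, relative clearance rose to 1/0.436 = 2.294.
Only the CYP2C8 route changed, so 2.294 = x·4.4 + (1 − x), giving x = 0.38.

0.38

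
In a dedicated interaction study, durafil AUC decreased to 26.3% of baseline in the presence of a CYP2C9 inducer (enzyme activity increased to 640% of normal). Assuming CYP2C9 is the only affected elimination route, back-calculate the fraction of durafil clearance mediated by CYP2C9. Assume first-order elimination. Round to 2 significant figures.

Let x = fm,CYP2C9. Because AUC ∝ 1/CL, relative clearance rose to 1/0.263 = 3.802.
Only the CYP2C9 route changed, so 3.802 = x·6.4 + (1 − x), giving x = 0.52.

0.52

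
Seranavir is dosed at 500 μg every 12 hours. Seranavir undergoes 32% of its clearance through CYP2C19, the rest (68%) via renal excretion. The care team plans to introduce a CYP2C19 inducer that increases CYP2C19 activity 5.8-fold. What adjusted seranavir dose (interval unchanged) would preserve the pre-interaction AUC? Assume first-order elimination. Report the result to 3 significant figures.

CYP2C19: 0.32 × 5.8 = 1.856
Other: 0.68 (unchanged)
Relative clearance = 1.856 + 0.68 = 2.536.
Exposure is unchanged when dose changes in proportion to clearance. New dose = 500 μg × 2.536 = 1.27 × 10³ μg.

1.27 × 10³ μg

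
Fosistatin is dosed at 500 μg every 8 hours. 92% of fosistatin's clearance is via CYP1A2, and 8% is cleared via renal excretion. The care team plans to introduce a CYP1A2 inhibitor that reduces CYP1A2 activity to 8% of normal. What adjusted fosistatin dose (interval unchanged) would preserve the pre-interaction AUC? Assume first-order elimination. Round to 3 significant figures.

The CYP1A2 pathway (92% of clearance) falls to 0.08× activity: 0.92 × 0.08 = 0.0736.
Non-CYP routes (8%) are unchanged.
CL_new/CL_old = 0.0736 + 0.08 = 0.1536.
Exposure is unchanged when dose changes in proportion to clearance. New dose = 500 μg × 0.1536 = 76.8 μg.

76.8 μg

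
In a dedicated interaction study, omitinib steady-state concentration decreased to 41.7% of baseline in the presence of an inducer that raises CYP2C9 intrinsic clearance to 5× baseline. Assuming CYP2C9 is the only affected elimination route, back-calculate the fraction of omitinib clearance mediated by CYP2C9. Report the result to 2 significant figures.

0.35

Let x = fm,CYP2C9. Because steady-state concentration ∝ 1/CL, relative clearance rose to 1/0.417 = 2.398.
Setting x·5 + (1 − x) = 2.398 and solving: x = (2.398 − 1)/(5 − 1) = 0.35.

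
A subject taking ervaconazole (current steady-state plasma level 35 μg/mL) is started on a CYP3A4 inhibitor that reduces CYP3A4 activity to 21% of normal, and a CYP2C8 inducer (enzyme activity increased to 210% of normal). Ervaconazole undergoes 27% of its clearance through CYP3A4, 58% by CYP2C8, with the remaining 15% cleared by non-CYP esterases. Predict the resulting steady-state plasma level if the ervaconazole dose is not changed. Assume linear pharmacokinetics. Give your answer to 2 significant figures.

25 μg/mL

The CYP3A4 pathway (27% of clearance) falls to 0.21× activity: 0.27 × 0.21 = 0.0567.
The CYP2C8 pathway (58% of clearance) rises to 2.1× activity: 0.58 × 2.1 = 1.218.
Non-CYP routes (15%) are unchanged.
New clearance relative to baseline: 0.0567 + 1.218 + 0.15 = 1.4247.
New steady-state plasma level = 35 / 1.4247 = 25 μg/mL (concentration scales inversely with clearance).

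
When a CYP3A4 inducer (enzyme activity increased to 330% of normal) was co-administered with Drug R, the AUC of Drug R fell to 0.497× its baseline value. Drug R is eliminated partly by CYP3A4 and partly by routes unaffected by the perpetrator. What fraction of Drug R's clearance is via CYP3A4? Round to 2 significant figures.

Write x for the fraction cleared via CYP3A4. The observed AUC change means clearance rose to 1/0.497 = 2.012 of baseline.
Setting x·3.3 + (1 − x) = 2.012 and solving: x = (2.012 − 1)/(3.3 − 1) = 0.44.

0.44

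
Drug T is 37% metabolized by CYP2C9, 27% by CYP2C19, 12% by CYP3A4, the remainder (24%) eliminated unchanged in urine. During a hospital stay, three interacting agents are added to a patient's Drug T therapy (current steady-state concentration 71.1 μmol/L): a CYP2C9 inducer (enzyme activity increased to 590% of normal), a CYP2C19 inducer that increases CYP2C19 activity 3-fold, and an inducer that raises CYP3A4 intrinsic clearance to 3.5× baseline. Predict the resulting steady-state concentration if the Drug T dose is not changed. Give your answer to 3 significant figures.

CYP2C9: 0.37 × 5.9 = 2.183
CYP2C19: 0.27 × 3 = 0.81
CYP3A4: 0.12 × 3.5 = 0.42
Other: 0.24 (unchanged)
CL_new/CL_old = 2.183 + 0.81 + 0.42 + 0.24 = 3.653.
Steady-state concentration ∝ 1/CL: new value = 71.1 / 3.653 = 19.5 μmol/L.

19.5 μmol/L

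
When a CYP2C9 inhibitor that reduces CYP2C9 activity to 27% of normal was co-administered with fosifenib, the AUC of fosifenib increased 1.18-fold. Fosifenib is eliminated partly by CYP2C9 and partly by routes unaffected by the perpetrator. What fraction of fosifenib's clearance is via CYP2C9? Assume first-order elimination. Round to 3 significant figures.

0.209

Call the CYP2C9 fraction fm. After the interaction, CL_new/CL_old = fm × 0.27 + (1 − fm).
AUC ratio = 1 / (new CL fraction), so new CL fraction = 1 / 1.18 = 0.8475.
fm × 0.27 + 1 − fm = 0.8475  ⇒  fm × (0.27 − 1) = −0.1525  ⇒  fm = 0.209.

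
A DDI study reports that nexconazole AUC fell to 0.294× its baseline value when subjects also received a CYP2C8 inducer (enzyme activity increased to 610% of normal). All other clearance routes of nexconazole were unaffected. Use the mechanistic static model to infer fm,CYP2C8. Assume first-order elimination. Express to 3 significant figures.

0.471

CL'/CL = 1 / 0.294 = 3.401
6.1·fm + (1 − fm) = 3.401
fm = (3.401 − 1) / (6.1 − 1) = 0.471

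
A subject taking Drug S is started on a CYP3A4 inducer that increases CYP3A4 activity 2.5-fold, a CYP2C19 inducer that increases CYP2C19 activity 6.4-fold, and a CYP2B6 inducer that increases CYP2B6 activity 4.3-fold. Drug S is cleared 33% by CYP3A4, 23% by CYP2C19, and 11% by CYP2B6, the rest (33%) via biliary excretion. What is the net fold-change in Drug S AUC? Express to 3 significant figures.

0.323

The CYP3A4 pathway (33% of clearance) is boosted to 2.5× activity: 0.33 × 2.5 = 0.825.
The CYP2C19 pathway (23% of clearance) increases to 6.4× activity: 0.23 × 6.4 = 1.472.
The CYP2B6 pathway (11% of clearance) increases to 4.3× activity: 0.11 × 4.3 = 0.473.
The remaining 33% of clearance is unaffected.
New clearance relative to baseline: 0.825 + 1.472 + 0.473 + 0.33 = 3.1.
Because AUC varies inversely with clearance, the combined effect is 1 / 3.1 = 0.323.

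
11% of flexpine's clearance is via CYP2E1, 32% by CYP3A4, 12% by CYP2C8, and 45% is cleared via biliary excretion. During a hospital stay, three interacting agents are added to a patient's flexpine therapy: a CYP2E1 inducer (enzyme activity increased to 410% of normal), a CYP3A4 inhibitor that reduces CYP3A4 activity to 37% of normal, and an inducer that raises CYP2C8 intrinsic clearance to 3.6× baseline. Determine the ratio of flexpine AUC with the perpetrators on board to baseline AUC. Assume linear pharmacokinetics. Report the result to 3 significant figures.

The CYP2E1 pathway (11% of clearance) increases to 4.1× activity: 0.11 × 4.1 = 0.451.
The CYP3A4 pathway (32% of clearance) is reduced to 0.37× activity: 0.32 × 0.37 = 0.1184.
The CYP2C8 pathway (12% of clearance) increases to 3.6× activity: 0.12 × 3.6 = 0.432.
The remaining 45% of clearance is unaffected.
New clearance relative to baseline: 0.451 + 0.1184 + 0.432 + 0.45 = 1.4514.
Net AUC ratio = 1 / 1.4514 = 0.689.

0.689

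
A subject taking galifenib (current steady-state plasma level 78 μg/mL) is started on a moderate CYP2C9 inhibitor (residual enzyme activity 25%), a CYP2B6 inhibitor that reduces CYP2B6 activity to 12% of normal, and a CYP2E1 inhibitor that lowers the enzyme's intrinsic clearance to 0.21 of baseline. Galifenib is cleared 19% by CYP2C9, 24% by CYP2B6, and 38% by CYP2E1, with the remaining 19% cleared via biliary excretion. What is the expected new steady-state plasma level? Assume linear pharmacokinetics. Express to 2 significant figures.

2.3 × 10² μg/mL

CYP2C9: 0.19 × 0.25 = 0.0475
CYP2B6: 0.24 × 0.12 = 0.0288
CYP2E1: 0.38 × 0.21 = 0.0798
Other: 0.19 (unchanged)
CL_new/CL_old = 0.0475 + 0.0288 + 0.0798 + 0.19 = 0.3461.
Steady-state plasma level ∝ 1/CL: new value = 78 / 0.3461 = 2.3 × 10² μg/mL.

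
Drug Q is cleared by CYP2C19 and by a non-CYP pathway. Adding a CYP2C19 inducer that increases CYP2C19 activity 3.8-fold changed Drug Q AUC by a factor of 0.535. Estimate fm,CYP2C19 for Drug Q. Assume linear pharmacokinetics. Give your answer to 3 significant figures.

Call the CYP2C19 fraction fm. After the interaction, CL_new/CL_old = fm × 3.8 + (1 − fm).
AUC ratio = 1 / (new CL fraction), so new CL fraction = 1 / 0.535 = 1.869.
fm × 3.8 + 1 − fm = 1.869  ⇒  fm × (3.8 − 1) = 0.8692  ⇒  fm = 0.310.

0.310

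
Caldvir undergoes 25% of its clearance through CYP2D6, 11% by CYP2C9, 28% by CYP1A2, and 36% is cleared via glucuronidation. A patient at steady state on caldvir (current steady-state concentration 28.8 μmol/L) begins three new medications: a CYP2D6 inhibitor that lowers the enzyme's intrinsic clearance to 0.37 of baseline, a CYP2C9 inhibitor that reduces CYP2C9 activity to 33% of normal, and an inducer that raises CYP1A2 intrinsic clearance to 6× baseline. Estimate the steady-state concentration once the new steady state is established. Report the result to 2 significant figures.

13 μmol/L

CYP2D6: 0.25 × 0.37 = 0.0925
CYP2C9: 0.11 × 0.33 = 0.0363
CYP1A2: 0.28 × 6 = 1.68
Other: 0.36 (unchanged)
CL_new/CL_old = 0.0925 + 0.0363 + 1.68 + 0.36 = 2.1688.
Steady-state concentration ∝ 1/CL: new value = 28.8 / 2.1688 = 13 μmol/L.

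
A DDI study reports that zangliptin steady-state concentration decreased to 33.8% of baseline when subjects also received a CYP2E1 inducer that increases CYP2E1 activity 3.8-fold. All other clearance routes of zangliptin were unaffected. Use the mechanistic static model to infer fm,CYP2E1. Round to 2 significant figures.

CL'/CL = 1 / 0.338 = 2.959
3.8·fm + (1 − fm) = 2.959
fm = (2.959 − 1) / (3.8 − 1) = 0.70

0.70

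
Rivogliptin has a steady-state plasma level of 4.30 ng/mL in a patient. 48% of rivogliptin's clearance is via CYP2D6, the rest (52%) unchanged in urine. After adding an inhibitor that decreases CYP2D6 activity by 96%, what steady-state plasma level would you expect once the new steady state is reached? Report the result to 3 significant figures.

The CYP2D6 pathway (48% of clearance) drops to 0.04× activity: 0.48 × 0.04 = 0.0192.
The remaining 52% of clearance is unaffected.
CL_new/CL_old = 0.0192 + 0.52 = 0.5392.
New steady-state plasma level = baseline ÷ relative clearance = 4.30 / 0.5392 = 7.97 ng/mL.

7.97 ng/mL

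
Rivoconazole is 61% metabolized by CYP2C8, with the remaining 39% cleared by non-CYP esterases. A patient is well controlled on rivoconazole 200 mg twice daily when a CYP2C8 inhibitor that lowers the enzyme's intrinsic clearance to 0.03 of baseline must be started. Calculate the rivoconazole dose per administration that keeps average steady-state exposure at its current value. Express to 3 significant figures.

The CYP2C8 pathway (61% of clearance) is reduced to 0.03× activity: 0.61 × 0.03 = 0.0183.
The remaining 39% of clearance is unaffected.
New clearance relative to baseline: 0.0183 + 0.39 = 0.4083.
Exposure is unchanged when dose changes in proportion to clearance. New dose = 200 mg × 0.4083 = 81.7 mg.

81.7 mg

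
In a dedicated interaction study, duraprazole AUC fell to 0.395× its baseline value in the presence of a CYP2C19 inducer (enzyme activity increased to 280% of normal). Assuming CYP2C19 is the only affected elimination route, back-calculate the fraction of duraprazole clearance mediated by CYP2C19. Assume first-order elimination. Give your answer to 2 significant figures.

CL'/CL = 1 / 0.395 = 2.532
2.8·fm + (1 − fm) = 2.532
fm = (2.532 − 1) / (2.8 − 1) = 0.85

0.85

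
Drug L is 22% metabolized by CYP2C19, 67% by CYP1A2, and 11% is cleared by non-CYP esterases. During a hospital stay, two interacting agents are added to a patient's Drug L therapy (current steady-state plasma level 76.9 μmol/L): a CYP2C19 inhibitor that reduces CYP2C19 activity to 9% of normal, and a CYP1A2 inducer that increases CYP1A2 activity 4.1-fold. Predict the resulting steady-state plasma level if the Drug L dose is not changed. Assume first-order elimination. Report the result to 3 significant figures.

The CYP2C19 pathway (22% of clearance) drops to 0.09× activity: 0.22 × 0.09 = 0.0198.
The CYP1A2 pathway (67% of clearance) increases to 4.1× activity: 0.67 × 4.1 = 2.747.
Non-CYP routes (11%) are unchanged.
New clearance relative to baseline: 0.0198 + 2.747 + 0.11 = 2.8768.
Dividing the baseline by the relative clearance: 76.9 / 2.8768 = 26.7 μmol/L.

26.7 μmol/L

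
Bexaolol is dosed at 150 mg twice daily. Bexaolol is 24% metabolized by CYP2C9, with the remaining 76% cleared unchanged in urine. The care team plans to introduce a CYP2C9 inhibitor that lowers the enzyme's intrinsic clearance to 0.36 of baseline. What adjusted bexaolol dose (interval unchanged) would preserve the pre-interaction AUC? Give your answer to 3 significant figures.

127 mg

The CYP2C9 pathway (24% of clearance) is reduced to 0.36× activity: 0.24 × 0.36 = 0.0864.
The remaining 76% of clearance is unaffected.
CL_new/CL_old = 0.0864 + 0.76 = 0.8464.
Css,avg = (dose rate)/CL, so holding Css fixed requires dose ∝ CL: 150 × 0.8464 = 127 mg.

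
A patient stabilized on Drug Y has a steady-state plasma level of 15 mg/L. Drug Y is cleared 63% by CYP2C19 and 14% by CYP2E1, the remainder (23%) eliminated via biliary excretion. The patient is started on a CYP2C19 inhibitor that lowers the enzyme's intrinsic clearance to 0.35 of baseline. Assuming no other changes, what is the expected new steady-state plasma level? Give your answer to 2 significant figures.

25 mg/L

CYP2C19: 0.63 × 0.35 = 0.2205
CYP2E1: 0.14 (unchanged)
Other: 0.23 (unchanged)
New clearance relative to baseline: 0.2205 + 0.14 + 0.23 = 0.5905.
New steady-state plasma level = baseline ÷ relative clearance = 15 / 0.5905 = 25 mg/L.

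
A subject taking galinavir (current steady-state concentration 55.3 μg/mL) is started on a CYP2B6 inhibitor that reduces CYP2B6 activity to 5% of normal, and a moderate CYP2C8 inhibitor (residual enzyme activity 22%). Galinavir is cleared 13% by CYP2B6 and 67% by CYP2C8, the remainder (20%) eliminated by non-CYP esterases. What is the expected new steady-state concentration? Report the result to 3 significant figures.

156 μg/mL

CYP2B6: 0.13 × 0.05 = 0.0065
CYP2C8: 0.67 × 0.22 = 0.1474
Other: 0.2 (unchanged)
Relative clearance = 0.0065 + 0.1474 + 0.2 = 0.3539.
Dividing the baseline by the relative clearance: 55.3 / 0.3539 = 156 μg/mL.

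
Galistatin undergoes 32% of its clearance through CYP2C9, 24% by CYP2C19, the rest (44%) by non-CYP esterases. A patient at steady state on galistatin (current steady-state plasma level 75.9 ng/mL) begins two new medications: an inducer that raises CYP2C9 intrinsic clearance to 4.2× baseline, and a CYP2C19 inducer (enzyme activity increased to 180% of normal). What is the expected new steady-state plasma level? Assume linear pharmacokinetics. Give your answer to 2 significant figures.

34 ng/mL

The CYP2C9 pathway (32% of clearance) rises to 4.2× activity: 0.32 × 4.2 = 1.344.
The CYP2C19 pathway (24% of clearance) rises to 1.8× activity: 0.24 × 1.8 = 0.432.
Non-CYP routes (44%) are unchanged.
New clearance relative to baseline: 1.344 + 0.432 + 0.44 = 2.216.
Steady-state plasma level ∝ 1/CL: new value = 75.9 / 2.216 = 34 ng/mL.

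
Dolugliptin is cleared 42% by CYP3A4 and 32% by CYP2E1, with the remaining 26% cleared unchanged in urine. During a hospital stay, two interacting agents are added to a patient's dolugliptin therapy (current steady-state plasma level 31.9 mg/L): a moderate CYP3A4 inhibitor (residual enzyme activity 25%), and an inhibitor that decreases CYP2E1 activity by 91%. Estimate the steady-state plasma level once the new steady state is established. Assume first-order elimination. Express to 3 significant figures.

The CYP3A4 pathway (42% of clearance) is reduced to 0.25× activity: 0.42 × 0.25 = 0.105.
The CYP2E1 pathway (32% of clearance) drops to 0.09× activity: 0.32 × 0.09 = 0.0288.
Non-CYP routes (26%) are unchanged.
Relative clearance = 0.105 + 0.0288 + 0.26 = 0.3938.
Dividing the baseline by the relative clearance: 31.9 / 0.3938 = 81.0 mg/L.

81.0 mg/L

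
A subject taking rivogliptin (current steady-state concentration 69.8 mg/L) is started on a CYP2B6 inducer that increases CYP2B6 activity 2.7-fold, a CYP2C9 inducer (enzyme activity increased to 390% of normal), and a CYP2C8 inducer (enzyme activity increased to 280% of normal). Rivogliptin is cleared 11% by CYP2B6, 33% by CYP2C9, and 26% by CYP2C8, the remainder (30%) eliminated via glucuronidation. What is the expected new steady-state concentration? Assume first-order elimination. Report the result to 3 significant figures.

The CYP2B6 pathway (11% of clearance) rises to 2.7× activity: 0.11 × 2.7 = 0.297.
The CYP2C9 pathway (33% of clearance) increases to 3.9× activity: 0.33 × 3.9 = 1.287.
The CYP2C8 pathway (26% of clearance) increases to 2.8× activity: 0.26 × 2.8 = 0.728.
The remaining 30% of clearance is unaffected.
New clearance relative to baseline: 0.297 + 1.287 + 0.728 + 0.3 = 2.612.
Dividing the baseline by the relative clearance: 69.8 / 2.612 = 26.7 mg/L.

26.7 mg/L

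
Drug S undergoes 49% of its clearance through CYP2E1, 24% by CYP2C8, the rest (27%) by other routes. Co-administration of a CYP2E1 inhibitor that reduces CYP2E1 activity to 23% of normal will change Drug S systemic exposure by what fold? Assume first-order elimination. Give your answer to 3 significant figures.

The CYP2E1 pathway (49% of clearance) drops to 0.23× activity: 0.49 × 0.23 = 0.1127.
CYP2C8 (24%) and the residual 27% are unaffected.
CL_new/CL_old = 0.1127 + 0.24 + 0.27 = 0.6227.
Systemic exposure ratio = CL_old/CL_new = 1 / 0.6227 = 1.61.

1.61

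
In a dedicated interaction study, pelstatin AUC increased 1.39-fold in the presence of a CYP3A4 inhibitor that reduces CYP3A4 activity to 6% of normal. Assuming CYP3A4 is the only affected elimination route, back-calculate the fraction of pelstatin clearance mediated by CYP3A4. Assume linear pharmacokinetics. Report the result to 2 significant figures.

Let x = fm,CYP3A4. Because AUC ∝ 1/CL, relative clearance fell to 1/1.39 = 0.7194.
Setting x·0.06 + (1 − x) = 0.7194 and solving: x = (0.7194 − 1)/(0.06 − 1) = 0.30.

0.30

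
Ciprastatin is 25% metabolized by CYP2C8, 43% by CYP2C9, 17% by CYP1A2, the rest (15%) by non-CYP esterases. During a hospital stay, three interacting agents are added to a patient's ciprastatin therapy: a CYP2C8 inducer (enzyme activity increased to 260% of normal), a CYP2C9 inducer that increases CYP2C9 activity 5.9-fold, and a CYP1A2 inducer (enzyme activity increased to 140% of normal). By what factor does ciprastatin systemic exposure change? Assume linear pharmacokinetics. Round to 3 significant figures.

0.280

The CYP2C8 pathway (25% of clearance) rises to 2.6× activity: 0.25 × 2.6 = 0.65.
The CYP2C9 pathway (43% of clearance) increases to 5.9× activity: 0.43 × 5.9 = 2.537.
The CYP1A2 pathway (17% of clearance) increases to 1.4× activity: 0.17 × 1.4 = 0.238.
The remaining 15% of clearance is unaffected.
New clearance relative to baseline: 0.65 + 2.537 + 0.238 + 0.15 = 3.575.
Because systemic exposure varies inversely with clearance, the combined effect is 1 / 3.575 = 0.280.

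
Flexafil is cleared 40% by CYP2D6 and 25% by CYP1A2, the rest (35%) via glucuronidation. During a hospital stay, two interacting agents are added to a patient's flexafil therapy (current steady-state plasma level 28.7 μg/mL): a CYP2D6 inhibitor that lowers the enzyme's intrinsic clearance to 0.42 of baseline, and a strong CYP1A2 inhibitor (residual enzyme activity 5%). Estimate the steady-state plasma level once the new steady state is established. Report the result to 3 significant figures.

The CYP2D6 pathway (40% of clearance) drops to 0.42× activity: 0.4 × 0.42 = 0.168.
The CYP1A2 pathway (25% of clearance) drops to 0.05× activity: 0.25 × 0.05 = 0.0125.
The remaining 35% of clearance is unaffected.
New clearance relative to baseline: 0.168 + 0.0125 + 0.35 = 0.5305.
New steady-state plasma level = 28.7 / 0.5305 = 54.1 μg/mL (concentration scales inversely with clearance).

54.1 μg/mL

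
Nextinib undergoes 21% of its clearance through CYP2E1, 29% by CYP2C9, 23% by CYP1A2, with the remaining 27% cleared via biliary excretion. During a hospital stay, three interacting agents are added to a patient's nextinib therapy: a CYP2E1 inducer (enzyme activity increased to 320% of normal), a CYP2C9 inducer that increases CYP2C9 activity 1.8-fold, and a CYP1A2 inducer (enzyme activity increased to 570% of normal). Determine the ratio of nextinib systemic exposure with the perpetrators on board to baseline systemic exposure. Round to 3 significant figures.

CYP2E1: 0.21 × 3.2 = 0.672
CYP2C9: 0.29 × 1.8 = 0.522
CYP1A2: 0.23 × 5.7 = 1.311
Other: 0.27 (unchanged)
CL_new/CL_old = 0.672 + 0.522 + 1.311 + 0.27 = 2.775.
Net systemic exposure ratio = 1 / 2.775 = 0.360.

0.360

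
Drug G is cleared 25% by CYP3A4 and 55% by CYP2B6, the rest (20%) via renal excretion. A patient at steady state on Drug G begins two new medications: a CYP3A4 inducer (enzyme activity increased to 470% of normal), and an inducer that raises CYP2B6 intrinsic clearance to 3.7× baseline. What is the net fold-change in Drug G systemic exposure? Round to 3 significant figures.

0.293

The CYP3A4 pathway (25% of clearance) rises to 4.7× activity: 0.25 × 4.7 = 1.175.
The CYP2B6 pathway (55% of clearance) is boosted to 3.7× activity: 0.55 × 3.7 = 2.035.
The remaining 20% of clearance is unaffected.
CL_new/CL_old = 1.175 + 2.035 + 0.2 = 3.41.
Systemic exposure ∝ 1/CL: fold-change = 1 / 3.41 = 0.293.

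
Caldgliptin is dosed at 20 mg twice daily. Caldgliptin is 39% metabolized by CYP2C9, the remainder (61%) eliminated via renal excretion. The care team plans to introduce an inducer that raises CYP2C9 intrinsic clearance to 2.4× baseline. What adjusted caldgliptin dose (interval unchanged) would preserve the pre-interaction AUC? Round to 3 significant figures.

30.9 mg

The CYP2C9 pathway (39% of clearance) rises to 2.4× activity: 0.39 × 2.4 = 0.936.
Non-CYP routes (61%) are unchanged.
Relative clearance = 0.936 + 0.61 = 1.546.
To maintain the same steady-state level, dose must scale with clearance: new dose = 20 × 1.546 = 30.9 mg.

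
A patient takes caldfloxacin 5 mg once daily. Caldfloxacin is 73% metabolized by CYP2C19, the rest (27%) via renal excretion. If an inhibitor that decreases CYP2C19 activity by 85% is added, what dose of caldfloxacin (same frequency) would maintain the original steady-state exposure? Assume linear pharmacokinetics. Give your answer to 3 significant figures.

The CYP2C19 pathway (73% of clearance) is reduced to 0.15× activity: 0.73 × 0.15 = 0.1095.
Non-CYP routes (27%) are unchanged.
Relative clearance = 0.1095 + 0.27 = 0.3795.
Exposure is unchanged when dose changes in proportion to clearance. New dose = 5 mg × 0.3795 = 1.90 mg.

1.90 mg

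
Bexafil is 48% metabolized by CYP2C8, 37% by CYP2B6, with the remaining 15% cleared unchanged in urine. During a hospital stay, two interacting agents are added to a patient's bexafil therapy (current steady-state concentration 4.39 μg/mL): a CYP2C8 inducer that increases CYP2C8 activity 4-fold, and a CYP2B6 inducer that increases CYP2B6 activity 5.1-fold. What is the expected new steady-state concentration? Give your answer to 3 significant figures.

1.11 μg/mL

The CYP2C8 pathway (48% of clearance) is boosted to 4× activity: 0.48 × 4 = 1.92.
The CYP2B6 pathway (37% of clearance) is boosted to 5.1× activity: 0.37 × 5.1 = 1.887.
Non-CYP routes (15%) are unchanged.
New clearance relative to baseline: 1.92 + 1.887 + 0.15 = 3.957.
Steady-state concentration ∝ 1/CL: new value = 4.39 / 3.957 = 1.11 μg/mL.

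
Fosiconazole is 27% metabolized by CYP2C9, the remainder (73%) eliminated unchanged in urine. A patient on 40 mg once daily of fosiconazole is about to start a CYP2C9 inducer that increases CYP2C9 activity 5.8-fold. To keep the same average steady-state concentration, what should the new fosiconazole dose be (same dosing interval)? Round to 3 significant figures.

The CYP2C9 pathway (27% of clearance) increases to 5.8× activity: 0.27 × 5.8 = 1.566.
Non-CYP routes (73%) are unchanged.
Relative clearance = 1.566 + 0.73 = 2.296.
To maintain the same steady-state level, dose must scale with clearance: new dose = 40 × 2.296 = 91.8 mg.

91.8 mg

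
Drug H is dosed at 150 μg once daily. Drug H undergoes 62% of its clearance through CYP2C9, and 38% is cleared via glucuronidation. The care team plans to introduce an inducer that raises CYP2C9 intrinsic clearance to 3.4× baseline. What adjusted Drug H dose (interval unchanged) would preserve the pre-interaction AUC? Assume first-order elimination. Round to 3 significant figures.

The CYP2C9 pathway (62% of clearance) increases to 3.4× activity: 0.62 × 3.4 = 2.108.
The remaining 38% of clearance is unaffected.
Relative clearance = 2.108 + 0.38 = 2.488.
Exposure is unchanged when dose changes in proportion to clearance. New dose = 150 μg × 2.488 = 373 μg.

373 μg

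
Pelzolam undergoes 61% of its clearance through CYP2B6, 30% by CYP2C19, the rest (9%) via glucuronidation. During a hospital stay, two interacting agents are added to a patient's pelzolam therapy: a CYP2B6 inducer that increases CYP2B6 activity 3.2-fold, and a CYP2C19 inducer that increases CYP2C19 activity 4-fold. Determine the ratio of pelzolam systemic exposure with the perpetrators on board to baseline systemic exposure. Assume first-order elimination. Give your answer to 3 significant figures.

The CYP2B6 pathway (61% of clearance) rises to 3.2× activity: 0.61 × 3.2 = 1.952.
The CYP2C19 pathway (30% of clearance) is boosted to 4× activity: 0.3 × 4 = 1.2.
The remaining 9% of clearance is unaffected.
Relative clearance = 1.952 + 1.2 + 0.09 = 3.242.
Systemic exposure ∝ 1/CL: fold-change = 1 / 3.242 = 0.308.

0.308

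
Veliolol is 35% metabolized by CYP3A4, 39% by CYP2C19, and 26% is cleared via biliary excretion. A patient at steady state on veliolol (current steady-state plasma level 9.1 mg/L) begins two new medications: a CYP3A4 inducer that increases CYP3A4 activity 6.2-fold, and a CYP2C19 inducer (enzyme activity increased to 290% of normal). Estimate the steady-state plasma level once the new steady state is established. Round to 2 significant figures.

2.6 mg/L

The CYP3A4 pathway (35% of clearance) increases to 6.2× activity: 0.35 × 6.2 = 2.17.
The CYP2C19 pathway (39% of clearance) rises to 2.9× activity: 0.39 × 2.9 = 1.131.
The remaining 26% of clearance is unaffected.
CL_new/CL_old = 2.17 + 1.131 + 0.26 = 3.561.
Steady-state plasma level ∝ 1/CL: new value = 9.1 / 3.561 = 2.6 mg/L.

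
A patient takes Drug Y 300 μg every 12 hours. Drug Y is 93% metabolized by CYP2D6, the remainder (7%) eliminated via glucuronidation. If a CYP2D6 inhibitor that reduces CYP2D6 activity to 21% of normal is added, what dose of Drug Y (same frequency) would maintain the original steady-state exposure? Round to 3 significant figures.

CYP2D6: 0.93 × 0.21 = 0.1953
Other: 0.07 (unchanged)
New clearance relative to baseline: 0.1953 + 0.07 = 0.2653.
To maintain the same steady-state level, dose must scale with clearance: new dose = 300 × 0.2653 = 79.6 μg.

79.6 μg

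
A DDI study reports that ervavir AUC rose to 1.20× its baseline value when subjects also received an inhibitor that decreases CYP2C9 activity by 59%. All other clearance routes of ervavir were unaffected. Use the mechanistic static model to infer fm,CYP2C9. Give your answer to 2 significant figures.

0.28

CL'/CL = 1 / 1.20 = 0.8333
0.41·fm + (1 − fm) = 0.8333
fm = (0.8333 − 1) / (0.41 − 1) = 0.28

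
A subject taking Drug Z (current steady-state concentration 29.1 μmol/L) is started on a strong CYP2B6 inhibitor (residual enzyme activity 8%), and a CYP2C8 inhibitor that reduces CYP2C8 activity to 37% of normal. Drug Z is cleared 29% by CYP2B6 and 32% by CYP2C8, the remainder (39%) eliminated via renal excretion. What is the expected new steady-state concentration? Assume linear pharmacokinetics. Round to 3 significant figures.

The CYP2B6 pathway (29% of clearance) falls to 0.08× activity: 0.29 × 0.08 = 0.0232.
The CYP2C8 pathway (32% of clearance) drops to 0.37× activity: 0.32 × 0.37 = 0.1184.
Non-CYP routes (39%) are unchanged.
New clearance relative to baseline: 0.0232 + 0.1184 + 0.39 = 0.5316.
Dividing the baseline by the relative clearance: 29.1 / 0.5316 = 54.7 μmol/L.

54.7 μmol/L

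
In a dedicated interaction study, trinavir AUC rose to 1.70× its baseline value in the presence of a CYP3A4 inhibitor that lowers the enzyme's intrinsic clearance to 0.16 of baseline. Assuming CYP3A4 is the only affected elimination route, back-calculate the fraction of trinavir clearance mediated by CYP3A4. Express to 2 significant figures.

Let x = fm,CYP3A4. Because AUC ∝ 1/CL, relative clearance fell to 1/1.70 = 0.5882.
Only the CYP3A4 route changed, so 0.5882 = x·0.16 + (1 − x), giving x = 0.49.

0.49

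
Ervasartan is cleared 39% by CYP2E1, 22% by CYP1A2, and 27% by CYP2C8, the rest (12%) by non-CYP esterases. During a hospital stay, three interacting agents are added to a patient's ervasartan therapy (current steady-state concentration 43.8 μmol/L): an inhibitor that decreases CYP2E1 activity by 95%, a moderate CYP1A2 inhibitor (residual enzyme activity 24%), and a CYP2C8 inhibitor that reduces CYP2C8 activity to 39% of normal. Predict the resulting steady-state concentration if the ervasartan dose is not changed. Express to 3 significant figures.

CYP2E1: 0.39 × 0.05 = 0.0195
CYP1A2: 0.22 × 0.24 = 0.0528
CYP2C8: 0.27 × 0.39 = 0.1053
Other: 0.12 (unchanged)
CL_new/CL_old = 0.0195 + 0.0528 + 0.1053 + 0.12 = 0.2976.
Dividing the baseline by the relative clearance: 43.8 / 0.2976 = 147 μmol/L.

147 μmol/L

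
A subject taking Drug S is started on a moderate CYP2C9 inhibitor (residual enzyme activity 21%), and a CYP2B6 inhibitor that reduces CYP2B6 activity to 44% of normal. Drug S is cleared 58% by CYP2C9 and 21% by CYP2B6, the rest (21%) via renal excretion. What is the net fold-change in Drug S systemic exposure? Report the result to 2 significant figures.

2.4

CYP2C9: 0.58 × 0.21 = 0.1218
CYP2B6: 0.21 × 0.44 = 0.0924
Other: 0.21 (unchanged)
New clearance relative to baseline: 0.1218 + 0.0924 + 0.21 = 0.4242.
Systemic exposure ∝ 1/CL: fold-change = 1 / 0.4242 = 2.4.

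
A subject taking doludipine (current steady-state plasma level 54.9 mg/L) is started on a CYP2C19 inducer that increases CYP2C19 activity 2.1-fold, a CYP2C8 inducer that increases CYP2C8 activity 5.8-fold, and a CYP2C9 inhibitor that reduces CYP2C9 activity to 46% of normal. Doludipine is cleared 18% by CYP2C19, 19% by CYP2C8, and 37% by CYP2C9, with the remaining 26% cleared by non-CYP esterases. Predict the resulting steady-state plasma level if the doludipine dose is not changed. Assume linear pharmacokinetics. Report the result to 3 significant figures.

28.7 mg/L

The CYP2C19 pathway (18% of clearance) is boosted to 2.1× activity: 0.18 × 2.1 = 0.378.
The CYP2C8 pathway (19% of clearance) rises to 5.8× activity: 0.19 × 5.8 = 1.102.
The CYP2C9 pathway (37% of clearance) is reduced to 0.46× activity: 0.37 × 0.46 = 0.1702.
The remaining 26% of clearance is unaffected.
New clearance relative to baseline: 0.378 + 1.102 + 0.1702 + 0.26 = 1.9102.
Dividing the baseline by the relative clearance: 54.9 / 1.9102 = 28.7 mg/L.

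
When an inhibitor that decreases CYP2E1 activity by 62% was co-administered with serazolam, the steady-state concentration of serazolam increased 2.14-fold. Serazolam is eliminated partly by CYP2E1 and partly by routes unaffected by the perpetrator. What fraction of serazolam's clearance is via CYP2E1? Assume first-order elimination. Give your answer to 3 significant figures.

Call the CYP2E1 fraction fm. After the interaction, CL_new/CL_old = fm × 0.38 + (1 − fm).
Steady-state concentration ratio = 1 / (new CL fraction), so new CL fraction = 1 / 2.14 = 0.4673.
fm × 0.38 + 1 − fm = 0.4673  ⇒  fm × (0.38 − 1) = −0.5327  ⇒  fm = 0.859.

0.859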